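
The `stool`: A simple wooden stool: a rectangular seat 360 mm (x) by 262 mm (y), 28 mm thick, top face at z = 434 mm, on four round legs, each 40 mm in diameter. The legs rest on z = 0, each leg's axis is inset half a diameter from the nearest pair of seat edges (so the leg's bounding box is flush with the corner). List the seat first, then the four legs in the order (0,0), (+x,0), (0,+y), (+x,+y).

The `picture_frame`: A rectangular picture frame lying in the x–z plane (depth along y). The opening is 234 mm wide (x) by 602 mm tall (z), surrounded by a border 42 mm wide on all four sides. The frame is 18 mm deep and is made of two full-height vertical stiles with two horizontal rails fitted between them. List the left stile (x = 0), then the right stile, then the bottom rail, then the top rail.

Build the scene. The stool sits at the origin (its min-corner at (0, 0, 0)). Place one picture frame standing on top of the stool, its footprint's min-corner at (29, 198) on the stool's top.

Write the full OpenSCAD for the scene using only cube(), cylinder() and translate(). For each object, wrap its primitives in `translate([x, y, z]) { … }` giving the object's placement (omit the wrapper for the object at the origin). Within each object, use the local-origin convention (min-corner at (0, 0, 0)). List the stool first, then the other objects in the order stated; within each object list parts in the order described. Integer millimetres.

translate([0, 0, 406]) cube([360, 262, 28]);
translate([20, 20, 0]) cylinder(h = 406, r = 20);
translate([340, 20, 0]) cylinder(h = 406, r = 20);
translate([20, 242, 0]) cylinder(h = 406, r = 20);
translate([340, 242, 0]) cylinder(h = 406, r = 20);
translate([29, 198, 434]) {
  cube([42, 18, 686]);
  translate([276, 0, 0]) cube([42, 18, 686]);
  translate([42, 0, 0]) cube([234, 18, 42]);
  translate([42, 0, 644]) cube([234, 18, 42]);
}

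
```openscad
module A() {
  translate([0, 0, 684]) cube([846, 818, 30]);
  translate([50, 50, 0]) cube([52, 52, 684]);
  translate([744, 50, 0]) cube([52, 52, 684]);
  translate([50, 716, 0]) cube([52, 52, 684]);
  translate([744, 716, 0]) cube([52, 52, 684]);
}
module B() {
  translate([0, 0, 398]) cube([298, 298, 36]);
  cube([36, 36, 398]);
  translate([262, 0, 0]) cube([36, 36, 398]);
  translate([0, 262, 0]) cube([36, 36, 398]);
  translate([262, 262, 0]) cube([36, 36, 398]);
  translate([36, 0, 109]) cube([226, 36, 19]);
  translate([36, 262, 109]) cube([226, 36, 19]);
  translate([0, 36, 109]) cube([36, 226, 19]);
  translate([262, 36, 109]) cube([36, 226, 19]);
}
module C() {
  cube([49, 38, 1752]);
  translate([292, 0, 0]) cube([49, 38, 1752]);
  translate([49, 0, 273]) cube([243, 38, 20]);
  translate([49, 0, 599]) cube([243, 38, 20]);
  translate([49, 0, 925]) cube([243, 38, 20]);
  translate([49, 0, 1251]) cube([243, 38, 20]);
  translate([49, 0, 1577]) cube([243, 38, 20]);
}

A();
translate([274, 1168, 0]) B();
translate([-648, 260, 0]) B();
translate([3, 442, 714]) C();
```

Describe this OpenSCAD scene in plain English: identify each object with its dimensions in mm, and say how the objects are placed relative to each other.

A is a table: top 846 mm (x) × 818 mm (y), 30 mm thick, upper face at z = 714 mm, on four 52×52 mm square legs, each inset 50 mm from the nearest pair of top edges, running from z = 0 to the bottom of the top.

B is a four-legged stool. The seat is 298×298 mm, 36 mm thick, top at z = 434 mm. It stands on four square legs, each 36×36 mm in cross-section, from z = 0 to the seat underside, each flush with a corner of the seat. Four stretchers, 36 mm wide and 19 mm tall, connect adjacent legs with their undersides at z = 109 mm, each running between the inner faces of the legs it joins and aligned with the legs' outer faces on the other axis.

C is a straight ladder. Two 49×38 mm vertical rails, 1752 mm tall, stand 341 mm apart (outside-to-outside) with their front faces coplanar on the −y side. 5 rungs, each 38 mm deep and 20 mm tall, span between the inner faces of the rails, front faces flush with the rails. The lowest rung's underside is at z = 273 mm and rungs are spaced 326 mm apart (underside to underside).

Two stools sit around the table at the +y, −x sides. The ladder is on top of the table.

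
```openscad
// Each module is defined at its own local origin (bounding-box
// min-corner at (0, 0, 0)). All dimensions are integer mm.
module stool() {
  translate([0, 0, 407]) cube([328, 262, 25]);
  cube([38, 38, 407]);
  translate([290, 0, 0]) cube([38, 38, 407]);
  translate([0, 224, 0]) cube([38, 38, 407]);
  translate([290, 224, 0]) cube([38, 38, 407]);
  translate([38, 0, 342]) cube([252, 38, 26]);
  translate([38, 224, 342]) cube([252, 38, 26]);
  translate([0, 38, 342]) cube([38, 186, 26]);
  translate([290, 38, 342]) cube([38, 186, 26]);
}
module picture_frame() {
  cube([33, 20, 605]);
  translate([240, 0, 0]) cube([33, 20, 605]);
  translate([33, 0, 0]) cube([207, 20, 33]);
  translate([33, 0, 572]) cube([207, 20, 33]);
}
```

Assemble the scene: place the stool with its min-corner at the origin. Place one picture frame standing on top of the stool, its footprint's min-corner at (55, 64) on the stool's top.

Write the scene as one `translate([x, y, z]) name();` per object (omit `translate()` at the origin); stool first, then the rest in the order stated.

stool();
translate([55, 64, 432]) picture_frame();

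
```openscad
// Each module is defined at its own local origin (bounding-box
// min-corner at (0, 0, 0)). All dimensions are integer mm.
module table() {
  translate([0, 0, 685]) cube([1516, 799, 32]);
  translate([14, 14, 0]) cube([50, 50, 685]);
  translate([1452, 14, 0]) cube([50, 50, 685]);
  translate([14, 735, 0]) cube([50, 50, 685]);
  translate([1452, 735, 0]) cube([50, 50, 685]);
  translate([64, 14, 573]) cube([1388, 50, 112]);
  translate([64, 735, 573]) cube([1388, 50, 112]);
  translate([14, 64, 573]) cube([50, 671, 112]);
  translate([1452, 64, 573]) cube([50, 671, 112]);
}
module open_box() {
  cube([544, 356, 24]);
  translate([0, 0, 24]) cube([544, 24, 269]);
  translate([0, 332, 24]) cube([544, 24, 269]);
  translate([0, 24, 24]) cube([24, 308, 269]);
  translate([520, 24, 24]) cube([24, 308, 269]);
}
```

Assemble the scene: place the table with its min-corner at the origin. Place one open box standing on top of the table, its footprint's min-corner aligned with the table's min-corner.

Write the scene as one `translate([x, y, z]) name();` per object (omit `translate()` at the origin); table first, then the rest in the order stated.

table();
translate([0, 0, 717]) open_box();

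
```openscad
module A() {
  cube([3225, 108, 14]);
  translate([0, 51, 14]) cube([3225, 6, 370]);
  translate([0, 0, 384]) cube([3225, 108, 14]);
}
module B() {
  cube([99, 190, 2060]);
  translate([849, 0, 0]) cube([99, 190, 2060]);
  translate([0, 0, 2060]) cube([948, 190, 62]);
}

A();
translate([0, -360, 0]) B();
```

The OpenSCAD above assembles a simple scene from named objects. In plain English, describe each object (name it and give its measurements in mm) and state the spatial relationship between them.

A is an I-beam lying along x, 3225 mm long. Overall section height 398 mm. Two flanges 108 mm wide (y) and 14 mm thick, one on the floor and one at the top; a web 6 mm thick runs between them, centred on the flange width.

B is a rectangular door frame: two vertical jambs of 99×190 mm section, 2060 mm tall, with a clear opening 750 mm wide between their inner faces. A header 62 mm tall and 190 mm deep lies on top of the jambs and spans the full outside width.

The door frame is on the floor beside the I-beam on its −y side.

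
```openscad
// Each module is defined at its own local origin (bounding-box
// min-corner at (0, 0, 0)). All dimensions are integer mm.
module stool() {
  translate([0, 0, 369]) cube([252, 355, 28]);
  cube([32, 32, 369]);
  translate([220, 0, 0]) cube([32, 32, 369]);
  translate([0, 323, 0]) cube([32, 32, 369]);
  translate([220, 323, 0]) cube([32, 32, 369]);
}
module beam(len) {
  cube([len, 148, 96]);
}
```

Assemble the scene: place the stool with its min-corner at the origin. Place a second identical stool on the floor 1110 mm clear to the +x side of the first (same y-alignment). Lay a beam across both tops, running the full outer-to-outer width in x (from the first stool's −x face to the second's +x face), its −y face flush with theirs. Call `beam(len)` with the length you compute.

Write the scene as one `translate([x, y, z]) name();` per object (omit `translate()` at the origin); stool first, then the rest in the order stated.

stool();
translate([1362, 0, 0]) stool();
translate([0, 0, 397]) beam(1614);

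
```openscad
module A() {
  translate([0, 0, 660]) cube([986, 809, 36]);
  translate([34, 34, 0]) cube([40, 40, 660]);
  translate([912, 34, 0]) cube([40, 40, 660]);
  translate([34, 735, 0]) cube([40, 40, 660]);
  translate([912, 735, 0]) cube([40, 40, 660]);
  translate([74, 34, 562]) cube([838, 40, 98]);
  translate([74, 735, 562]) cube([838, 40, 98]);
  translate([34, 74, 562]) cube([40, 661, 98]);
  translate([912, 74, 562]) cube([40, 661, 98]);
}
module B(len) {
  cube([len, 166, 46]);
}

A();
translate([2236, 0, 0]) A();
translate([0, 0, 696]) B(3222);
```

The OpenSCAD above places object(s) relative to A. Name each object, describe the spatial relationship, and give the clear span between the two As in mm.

A is a table. B is a beam. A beam spans the tops of two tables. The clear span between the two tables is 1250 mm.

Second table starts at x = 2236; first ends at x = 986; clear span = 2236 − 986 = 1250 mm.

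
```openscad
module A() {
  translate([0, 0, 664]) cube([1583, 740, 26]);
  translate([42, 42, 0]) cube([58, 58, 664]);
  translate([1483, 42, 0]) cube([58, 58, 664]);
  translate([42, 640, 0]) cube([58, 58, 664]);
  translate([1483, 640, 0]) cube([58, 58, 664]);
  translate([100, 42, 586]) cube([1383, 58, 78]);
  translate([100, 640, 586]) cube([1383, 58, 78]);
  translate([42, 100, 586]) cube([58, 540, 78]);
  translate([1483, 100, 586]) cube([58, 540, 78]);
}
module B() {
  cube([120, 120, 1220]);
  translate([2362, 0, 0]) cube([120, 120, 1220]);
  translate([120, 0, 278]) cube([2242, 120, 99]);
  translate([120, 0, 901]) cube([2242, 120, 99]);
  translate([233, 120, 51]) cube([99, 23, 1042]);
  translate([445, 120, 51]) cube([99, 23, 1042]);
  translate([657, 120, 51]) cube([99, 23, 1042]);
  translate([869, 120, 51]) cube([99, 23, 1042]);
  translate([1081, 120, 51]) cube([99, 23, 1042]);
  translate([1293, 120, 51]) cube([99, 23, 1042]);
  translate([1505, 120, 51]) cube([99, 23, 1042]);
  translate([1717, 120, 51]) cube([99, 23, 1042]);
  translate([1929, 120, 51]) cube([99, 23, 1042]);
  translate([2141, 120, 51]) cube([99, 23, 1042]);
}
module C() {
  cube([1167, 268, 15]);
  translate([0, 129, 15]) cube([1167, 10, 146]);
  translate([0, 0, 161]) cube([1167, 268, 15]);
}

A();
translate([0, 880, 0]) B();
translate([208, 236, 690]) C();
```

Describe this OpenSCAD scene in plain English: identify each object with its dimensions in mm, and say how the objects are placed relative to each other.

A is a table: top 1583 mm (x) × 740 mm (y), 26 mm thick, upper face at z = 690 mm, on four 58×58 mm square legs, each inset 42 mm from the nearest pair of top edges, running from z = 0 to the bottom of the top. Four apron rails, 58 mm thick and 78 mm tall, run between adjacent legs with their top edges flush with the underside of the top and their outer faces flush with the legs' outer faces.

B is a fence section. Two 120×120 mm posts, 1220 mm tall, stand on the floor with a clear span of 2242 mm between their inner faces. Two horizontal rails of 120×99 mm section span the gap between the posts with their undersides at z = 278 mm and z = 901 mm, flush with the posts' −y face. 10 pickets, each 99 mm wide, 23 mm thick and 1042 mm tall, are fixed to the +y face of the rails with their bottoms at z = 51 mm, evenly spaced across the span with equal gaps (rounded down to the nearest mm) at the −x end and between each pair — any rounding remainder accumulates at the +x end.

C is an I-beam lying along x, 1167 mm long. Overall section height 176 mm. Two flanges 268 mm wide (y) and 15 mm thick, one on the floor and one at the top; a web 10 mm thick runs between them, centred on the flange width.

The fence section is on the floor beside the table on its +y side. The I-beam is on top of the table, centred.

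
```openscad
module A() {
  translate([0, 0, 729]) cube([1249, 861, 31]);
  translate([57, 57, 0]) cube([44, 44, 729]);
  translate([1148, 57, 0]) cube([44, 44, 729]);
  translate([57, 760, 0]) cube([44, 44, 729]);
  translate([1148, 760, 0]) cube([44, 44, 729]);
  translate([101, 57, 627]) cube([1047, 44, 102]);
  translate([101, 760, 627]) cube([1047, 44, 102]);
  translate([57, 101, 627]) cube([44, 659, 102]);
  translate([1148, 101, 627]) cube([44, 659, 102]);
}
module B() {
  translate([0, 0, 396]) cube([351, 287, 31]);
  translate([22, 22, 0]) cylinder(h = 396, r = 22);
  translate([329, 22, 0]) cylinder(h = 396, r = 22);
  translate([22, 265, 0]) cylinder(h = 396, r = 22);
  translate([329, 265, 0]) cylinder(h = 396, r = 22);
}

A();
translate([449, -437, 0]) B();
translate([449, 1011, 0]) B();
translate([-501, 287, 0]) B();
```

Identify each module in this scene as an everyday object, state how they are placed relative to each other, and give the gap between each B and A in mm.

Each stool's nearest face is 150 mm from the table's bounding box.

A is a table. B is a stool. Three stools sit around the table at the −y, +y, −x sides. The gap between each stool and the table is 150 mm.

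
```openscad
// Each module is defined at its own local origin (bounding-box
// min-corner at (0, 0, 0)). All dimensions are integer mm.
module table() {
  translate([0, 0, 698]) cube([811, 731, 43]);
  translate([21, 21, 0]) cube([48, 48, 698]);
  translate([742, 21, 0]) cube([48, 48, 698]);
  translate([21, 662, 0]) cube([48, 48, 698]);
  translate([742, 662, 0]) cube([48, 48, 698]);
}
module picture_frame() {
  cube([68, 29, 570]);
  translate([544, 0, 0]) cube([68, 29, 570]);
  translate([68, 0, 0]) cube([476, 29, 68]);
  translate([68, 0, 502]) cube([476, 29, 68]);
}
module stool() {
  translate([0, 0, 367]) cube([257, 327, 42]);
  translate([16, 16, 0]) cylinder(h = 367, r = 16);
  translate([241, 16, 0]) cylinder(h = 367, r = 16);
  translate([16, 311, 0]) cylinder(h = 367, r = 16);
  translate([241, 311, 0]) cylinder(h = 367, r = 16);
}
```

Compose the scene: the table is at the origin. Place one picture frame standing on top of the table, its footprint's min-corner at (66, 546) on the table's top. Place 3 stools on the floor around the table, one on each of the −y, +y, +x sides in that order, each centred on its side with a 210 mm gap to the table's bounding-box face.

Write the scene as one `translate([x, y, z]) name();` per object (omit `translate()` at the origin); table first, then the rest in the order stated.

table();
translate([66, 546, 741]) picture_frame();
translate([277, -537, 0]) stool();
translate([277, 941, 0]) stool();
translate([1021, 202, 0]) stool();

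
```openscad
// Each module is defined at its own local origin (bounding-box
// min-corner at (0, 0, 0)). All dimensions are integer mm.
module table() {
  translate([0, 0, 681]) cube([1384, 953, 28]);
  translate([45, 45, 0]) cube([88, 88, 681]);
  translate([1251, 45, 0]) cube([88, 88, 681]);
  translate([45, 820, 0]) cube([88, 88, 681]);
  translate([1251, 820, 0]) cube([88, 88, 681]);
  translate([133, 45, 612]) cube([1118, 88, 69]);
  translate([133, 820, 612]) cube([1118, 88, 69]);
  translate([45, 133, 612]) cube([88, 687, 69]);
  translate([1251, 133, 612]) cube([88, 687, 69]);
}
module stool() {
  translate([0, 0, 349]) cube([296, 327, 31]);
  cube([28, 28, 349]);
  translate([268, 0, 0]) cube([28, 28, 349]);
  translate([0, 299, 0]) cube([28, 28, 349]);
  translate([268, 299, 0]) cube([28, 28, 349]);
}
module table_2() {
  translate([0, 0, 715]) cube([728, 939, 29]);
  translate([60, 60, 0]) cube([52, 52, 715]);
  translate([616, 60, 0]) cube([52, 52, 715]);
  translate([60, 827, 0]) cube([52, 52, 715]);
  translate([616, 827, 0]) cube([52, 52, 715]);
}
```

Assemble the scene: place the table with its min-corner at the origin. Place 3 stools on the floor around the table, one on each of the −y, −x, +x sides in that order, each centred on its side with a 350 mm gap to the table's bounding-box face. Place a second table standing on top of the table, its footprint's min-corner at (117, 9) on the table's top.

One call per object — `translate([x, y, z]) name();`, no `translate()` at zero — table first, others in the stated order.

table();
translate([544, -677, 0]) stool();
translate([-646, 313, 0]) stool();
translate([1734, 313, 0]) stool();
translate([117, 9, 709]) table_2();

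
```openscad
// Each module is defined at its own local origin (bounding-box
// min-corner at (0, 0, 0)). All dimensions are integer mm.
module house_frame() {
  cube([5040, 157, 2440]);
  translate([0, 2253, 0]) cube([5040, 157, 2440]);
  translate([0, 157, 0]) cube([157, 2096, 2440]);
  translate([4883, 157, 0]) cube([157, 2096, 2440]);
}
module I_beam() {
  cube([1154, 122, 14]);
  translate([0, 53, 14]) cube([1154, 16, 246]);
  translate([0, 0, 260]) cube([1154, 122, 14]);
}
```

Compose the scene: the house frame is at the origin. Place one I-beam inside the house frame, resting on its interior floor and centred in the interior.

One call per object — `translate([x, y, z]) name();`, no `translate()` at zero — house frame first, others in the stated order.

house_frame();
translate([1943, 1144, 0]) I_beam();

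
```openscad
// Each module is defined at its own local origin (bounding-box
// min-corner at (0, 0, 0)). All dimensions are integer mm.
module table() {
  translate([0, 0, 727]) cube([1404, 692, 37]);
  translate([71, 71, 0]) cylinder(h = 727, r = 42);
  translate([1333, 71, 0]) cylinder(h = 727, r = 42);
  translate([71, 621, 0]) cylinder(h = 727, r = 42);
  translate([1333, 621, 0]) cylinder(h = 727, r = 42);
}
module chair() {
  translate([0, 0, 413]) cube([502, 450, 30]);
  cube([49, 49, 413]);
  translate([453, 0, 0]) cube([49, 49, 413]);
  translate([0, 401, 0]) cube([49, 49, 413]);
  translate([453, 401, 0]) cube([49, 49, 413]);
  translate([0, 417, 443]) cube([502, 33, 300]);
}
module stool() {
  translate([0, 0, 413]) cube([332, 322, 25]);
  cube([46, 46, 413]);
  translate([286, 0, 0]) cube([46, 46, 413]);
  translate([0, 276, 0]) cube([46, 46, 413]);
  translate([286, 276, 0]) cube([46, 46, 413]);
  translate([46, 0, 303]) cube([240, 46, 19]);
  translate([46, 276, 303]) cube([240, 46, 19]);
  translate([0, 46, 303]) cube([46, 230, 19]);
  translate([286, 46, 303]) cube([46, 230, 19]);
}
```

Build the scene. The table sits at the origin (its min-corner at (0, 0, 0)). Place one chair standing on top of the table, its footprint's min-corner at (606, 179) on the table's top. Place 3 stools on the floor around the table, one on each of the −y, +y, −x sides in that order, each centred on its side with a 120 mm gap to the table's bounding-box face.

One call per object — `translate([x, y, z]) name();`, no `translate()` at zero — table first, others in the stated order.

table();
translate([606, 179, 764]) chair();
translate([536, -442, 0]) stool();
translate([536, 812, 0]) stool();
translate([-452, 185, 0]) stool();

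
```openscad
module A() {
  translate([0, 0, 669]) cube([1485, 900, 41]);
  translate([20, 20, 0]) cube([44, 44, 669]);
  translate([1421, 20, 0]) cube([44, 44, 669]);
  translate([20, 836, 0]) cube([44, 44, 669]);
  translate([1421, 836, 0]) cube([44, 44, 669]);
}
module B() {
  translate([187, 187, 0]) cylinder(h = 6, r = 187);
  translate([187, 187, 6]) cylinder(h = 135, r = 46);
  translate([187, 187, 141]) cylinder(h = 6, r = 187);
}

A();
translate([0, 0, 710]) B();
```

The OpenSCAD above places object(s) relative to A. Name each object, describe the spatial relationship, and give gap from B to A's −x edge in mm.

A is a table. B is a spool. The spool is on top of the table. The gap from the spool to the table's −x edge is 0 mm.

The spool's min-x is at 0; the table's min-x is 0; gap = 0 mm.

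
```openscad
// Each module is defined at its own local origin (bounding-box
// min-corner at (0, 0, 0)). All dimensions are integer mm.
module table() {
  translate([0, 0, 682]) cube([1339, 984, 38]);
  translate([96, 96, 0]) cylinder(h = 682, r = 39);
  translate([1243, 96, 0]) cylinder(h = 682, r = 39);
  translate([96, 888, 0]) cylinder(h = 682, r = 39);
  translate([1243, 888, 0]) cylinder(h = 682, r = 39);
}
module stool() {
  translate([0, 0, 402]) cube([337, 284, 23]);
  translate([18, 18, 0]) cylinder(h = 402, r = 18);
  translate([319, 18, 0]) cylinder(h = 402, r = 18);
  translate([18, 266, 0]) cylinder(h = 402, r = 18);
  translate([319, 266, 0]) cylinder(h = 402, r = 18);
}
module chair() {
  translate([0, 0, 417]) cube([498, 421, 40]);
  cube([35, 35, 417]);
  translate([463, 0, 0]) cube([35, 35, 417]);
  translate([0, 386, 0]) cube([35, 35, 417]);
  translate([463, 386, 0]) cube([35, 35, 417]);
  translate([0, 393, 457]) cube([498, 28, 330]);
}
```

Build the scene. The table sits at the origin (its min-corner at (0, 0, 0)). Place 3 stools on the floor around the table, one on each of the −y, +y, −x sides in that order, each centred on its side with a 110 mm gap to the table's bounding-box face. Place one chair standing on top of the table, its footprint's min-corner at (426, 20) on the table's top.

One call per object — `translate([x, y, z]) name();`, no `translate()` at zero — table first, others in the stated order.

table();
translate([501, -394, 0]) stool();
translate([501, 1094, 0]) stool();
translate([-447, 350, 0]) stool();
translate([426, 20, 720]) chair();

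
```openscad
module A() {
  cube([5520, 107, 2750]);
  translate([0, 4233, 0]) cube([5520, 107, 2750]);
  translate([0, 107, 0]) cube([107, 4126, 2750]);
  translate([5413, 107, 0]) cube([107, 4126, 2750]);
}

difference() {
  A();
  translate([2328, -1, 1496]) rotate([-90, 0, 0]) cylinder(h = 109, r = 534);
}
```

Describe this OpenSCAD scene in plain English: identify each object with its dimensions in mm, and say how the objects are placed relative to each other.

A is a box-shaped house frame (walls only): outside footprint 5520×4340 mm, wall height 2750 mm, wall thickness 107 mm. The two y-facing walls run the full x-width; the two x-facing walls fit between the inner faces of the y-facing walls.

The house frame has a circular hole of radius 534 mm through its front wall, centred at (x = 2328, z = 1496).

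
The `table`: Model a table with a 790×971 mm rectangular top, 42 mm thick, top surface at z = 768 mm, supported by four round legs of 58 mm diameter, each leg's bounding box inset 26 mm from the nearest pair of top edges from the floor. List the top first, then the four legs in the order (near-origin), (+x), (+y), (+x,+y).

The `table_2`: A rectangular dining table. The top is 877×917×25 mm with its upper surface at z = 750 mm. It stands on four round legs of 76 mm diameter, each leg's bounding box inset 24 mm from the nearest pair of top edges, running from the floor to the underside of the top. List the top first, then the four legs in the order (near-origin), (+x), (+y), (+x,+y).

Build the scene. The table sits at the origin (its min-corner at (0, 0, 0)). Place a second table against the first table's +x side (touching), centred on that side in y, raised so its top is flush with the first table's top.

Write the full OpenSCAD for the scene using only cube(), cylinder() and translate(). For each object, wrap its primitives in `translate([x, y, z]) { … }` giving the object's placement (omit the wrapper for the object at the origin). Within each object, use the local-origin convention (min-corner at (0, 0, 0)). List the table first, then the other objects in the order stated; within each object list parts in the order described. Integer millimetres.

translate([0, 0, 726]) cube([790, 971, 42]);
translate([55, 55, 0]) cylinder(h = 726, r = 29);
translate([735, 55, 0]) cylinder(h = 726, r = 29);
translate([55, 916, 0]) cylinder(h = 726, r = 29);
translate([735, 916, 0]) cylinder(h = 726, r = 29);
translate([790, 27, 18]) {
  translate([0, 0, 725]) cube([877, 917, 25]);
  translate([62, 62, 0]) cylinder(h = 725, r = 38);
  translate([815, 62, 0]) cylinder(h = 725, r = 38);
  translate([62, 855, 0]) cylinder(h = 725, r = 38);
  translate([815, 855, 0]) cylinder(h = 725, r = 38);
}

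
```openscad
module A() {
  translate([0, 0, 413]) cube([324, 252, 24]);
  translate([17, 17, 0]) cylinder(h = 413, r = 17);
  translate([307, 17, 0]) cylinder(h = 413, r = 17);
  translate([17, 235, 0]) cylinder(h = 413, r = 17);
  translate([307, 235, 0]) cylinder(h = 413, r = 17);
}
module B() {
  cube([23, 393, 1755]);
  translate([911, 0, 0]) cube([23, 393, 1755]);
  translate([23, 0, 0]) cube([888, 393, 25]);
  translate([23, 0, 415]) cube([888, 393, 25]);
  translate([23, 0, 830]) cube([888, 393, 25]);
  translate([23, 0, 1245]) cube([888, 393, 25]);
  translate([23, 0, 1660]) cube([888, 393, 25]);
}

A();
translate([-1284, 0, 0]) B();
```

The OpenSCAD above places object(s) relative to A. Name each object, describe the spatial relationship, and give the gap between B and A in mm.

A is a stool. B is a bookshelf. The bookshelf is on the floor beside the stool on its −x side. The gap between the bookshelf and the stool is 350 mm.

The bookshelf's nearest face is 350 mm from the stool's −x face.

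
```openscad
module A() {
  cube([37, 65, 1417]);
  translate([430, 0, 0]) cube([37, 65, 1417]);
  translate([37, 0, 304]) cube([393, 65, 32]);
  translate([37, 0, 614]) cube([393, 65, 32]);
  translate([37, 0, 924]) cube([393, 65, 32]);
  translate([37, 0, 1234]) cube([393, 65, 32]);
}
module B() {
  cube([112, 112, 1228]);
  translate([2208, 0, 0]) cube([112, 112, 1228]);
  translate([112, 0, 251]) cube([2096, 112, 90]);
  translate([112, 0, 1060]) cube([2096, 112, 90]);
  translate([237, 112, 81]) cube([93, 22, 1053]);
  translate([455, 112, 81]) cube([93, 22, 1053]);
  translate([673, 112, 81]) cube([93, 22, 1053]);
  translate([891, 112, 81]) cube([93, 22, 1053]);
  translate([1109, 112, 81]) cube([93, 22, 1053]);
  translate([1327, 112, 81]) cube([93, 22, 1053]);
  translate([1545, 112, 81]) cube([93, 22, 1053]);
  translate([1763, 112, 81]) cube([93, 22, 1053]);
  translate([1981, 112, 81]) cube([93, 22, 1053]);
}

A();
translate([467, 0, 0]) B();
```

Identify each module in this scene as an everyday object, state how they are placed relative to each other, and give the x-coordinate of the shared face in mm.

The ladder's +x face and the fence section's −x face are both at x = 467 mm.

A is a ladder. B is a fence section. The fence section is against the ladder's +x side, with their −y faces flush. The x-coordinate of the shared face is 467 mm.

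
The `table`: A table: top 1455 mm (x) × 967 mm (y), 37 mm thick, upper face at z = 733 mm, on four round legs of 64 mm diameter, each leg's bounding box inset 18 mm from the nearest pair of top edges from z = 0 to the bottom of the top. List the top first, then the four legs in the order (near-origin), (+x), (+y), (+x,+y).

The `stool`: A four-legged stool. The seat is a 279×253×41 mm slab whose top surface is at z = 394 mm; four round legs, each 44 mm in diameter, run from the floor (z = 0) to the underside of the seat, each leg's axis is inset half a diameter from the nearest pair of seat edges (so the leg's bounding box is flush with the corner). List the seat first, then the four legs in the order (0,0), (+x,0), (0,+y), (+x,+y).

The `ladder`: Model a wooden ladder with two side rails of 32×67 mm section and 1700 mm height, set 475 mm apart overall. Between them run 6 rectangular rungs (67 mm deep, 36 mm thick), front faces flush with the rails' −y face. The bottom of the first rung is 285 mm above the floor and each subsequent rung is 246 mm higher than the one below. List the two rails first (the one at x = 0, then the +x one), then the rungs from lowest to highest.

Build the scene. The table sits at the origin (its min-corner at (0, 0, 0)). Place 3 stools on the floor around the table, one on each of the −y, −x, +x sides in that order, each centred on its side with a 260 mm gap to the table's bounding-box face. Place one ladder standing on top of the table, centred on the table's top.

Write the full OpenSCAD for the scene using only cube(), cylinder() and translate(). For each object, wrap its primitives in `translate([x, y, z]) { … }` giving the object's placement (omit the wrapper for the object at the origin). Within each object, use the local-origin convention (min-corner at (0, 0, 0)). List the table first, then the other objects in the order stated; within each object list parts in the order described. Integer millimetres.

translate([0, 0, 696]) cube([1455, 967, 37]);
translate([50, 50, 0]) cylinder(h = 696, r = 32);
translate([1405, 50, 0]) cylinder(h = 696, r = 32);
translate([50, 917, 0]) cylinder(h = 696, r = 32);
translate([1405, 917, 0]) cylinder(h = 696, r = 32);
translate([588, -513, 0]) {
  translate([0, 0, 353]) cube([279, 253, 41]);
  translate([22, 22, 0]) cylinder(h = 353, r = 22);
  translate([257, 22, 0]) cylinder(h = 353, r = 22);
  translate([22, 231, 0]) cylinder(h = 353, r = 22);
  translate([257, 231, 0]) cylinder(h = 353, r = 22);
}
translate([-539, 357, 0]) {
  translate([0, 0, 353]) cube([279, 253, 41]);
  translate([22, 22, 0]) cylinder(h = 353, r = 22);
  translate([257, 22, 0]) cylinder(h = 353, r = 22);
  translate([22, 231, 0]) cylinder(h = 353, r = 22);
  translate([257, 231, 0]) cylinder(h = 353, r = 22);
}
translate([1715, 357, 0]) {
  translate([0, 0, 353]) cube([279, 253, 41]);
  translate([22, 22, 0]) cylinder(h = 353, r = 22);
  translate([257, 22, 0]) cylinder(h = 353, r = 22);
  translate([22, 231, 0]) cylinder(h = 353, r = 22);
  translate([257, 231, 0]) cylinder(h = 353, r = 22);
}
translate([490, 450, 733]) {
  cube([32, 67, 1700]);
  translate([443, 0, 0]) cube([32, 67, 1700]);
  translate([32, 0, 285]) cube([411, 67, 36]);
  translate([32, 0, 531]) cube([411, 67, 36]);
  translate([32, 0, 777]) cube([411, 67, 36]);
  translate([32, 0, 1023]) cube([411, 67, 36]);
  translate([32, 0, 1269]) cube([411, 67, 36]);
  translate([32, 0, 1515]) cube([411, 67, 36]);
}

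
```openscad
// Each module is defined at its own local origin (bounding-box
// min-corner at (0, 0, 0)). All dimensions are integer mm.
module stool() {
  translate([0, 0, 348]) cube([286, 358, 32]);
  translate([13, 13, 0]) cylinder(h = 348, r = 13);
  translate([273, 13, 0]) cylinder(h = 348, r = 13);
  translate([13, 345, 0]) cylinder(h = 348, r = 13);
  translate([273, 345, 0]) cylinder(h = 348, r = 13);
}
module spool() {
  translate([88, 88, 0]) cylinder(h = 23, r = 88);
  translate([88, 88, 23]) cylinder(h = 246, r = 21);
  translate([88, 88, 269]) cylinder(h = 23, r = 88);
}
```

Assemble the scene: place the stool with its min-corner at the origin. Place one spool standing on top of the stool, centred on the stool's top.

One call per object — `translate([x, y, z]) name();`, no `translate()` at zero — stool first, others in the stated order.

stool();
translate([55, 91, 380]) spool();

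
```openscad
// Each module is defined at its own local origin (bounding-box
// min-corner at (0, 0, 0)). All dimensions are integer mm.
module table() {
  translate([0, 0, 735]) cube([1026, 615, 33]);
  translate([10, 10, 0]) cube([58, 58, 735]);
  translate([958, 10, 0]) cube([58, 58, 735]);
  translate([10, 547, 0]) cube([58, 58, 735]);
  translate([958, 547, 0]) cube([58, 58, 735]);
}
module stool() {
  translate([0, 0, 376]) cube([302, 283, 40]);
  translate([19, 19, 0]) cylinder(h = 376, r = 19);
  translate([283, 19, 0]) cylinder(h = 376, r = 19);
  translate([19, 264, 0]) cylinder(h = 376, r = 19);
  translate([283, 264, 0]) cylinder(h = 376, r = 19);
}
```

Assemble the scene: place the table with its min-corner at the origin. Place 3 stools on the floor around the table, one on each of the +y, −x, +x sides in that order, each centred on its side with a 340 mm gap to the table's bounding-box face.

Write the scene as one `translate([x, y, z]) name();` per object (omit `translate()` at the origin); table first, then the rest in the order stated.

table();
translate([362, 955, 0]) stool();
translate([-642, 166, 0]) stool();
translate([1366, 166, 0]) stool();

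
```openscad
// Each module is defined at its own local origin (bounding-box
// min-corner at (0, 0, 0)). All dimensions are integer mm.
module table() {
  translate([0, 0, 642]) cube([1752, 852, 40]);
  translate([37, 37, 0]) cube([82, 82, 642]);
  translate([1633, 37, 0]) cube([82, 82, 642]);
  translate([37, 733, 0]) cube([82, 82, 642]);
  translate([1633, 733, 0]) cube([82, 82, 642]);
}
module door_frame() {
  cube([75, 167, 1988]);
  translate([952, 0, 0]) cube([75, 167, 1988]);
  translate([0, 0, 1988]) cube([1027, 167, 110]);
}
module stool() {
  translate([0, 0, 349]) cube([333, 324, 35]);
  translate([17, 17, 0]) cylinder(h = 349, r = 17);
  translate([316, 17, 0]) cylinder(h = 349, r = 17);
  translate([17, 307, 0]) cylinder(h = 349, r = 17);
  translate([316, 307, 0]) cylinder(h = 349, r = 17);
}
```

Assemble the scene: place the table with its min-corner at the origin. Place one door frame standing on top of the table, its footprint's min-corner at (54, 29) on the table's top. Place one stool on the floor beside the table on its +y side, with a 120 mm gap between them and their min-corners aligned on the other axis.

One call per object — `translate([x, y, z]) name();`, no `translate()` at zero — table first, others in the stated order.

table();
translate([54, 29, 682]) door_frame();
translate([0, 972, 0]) stool();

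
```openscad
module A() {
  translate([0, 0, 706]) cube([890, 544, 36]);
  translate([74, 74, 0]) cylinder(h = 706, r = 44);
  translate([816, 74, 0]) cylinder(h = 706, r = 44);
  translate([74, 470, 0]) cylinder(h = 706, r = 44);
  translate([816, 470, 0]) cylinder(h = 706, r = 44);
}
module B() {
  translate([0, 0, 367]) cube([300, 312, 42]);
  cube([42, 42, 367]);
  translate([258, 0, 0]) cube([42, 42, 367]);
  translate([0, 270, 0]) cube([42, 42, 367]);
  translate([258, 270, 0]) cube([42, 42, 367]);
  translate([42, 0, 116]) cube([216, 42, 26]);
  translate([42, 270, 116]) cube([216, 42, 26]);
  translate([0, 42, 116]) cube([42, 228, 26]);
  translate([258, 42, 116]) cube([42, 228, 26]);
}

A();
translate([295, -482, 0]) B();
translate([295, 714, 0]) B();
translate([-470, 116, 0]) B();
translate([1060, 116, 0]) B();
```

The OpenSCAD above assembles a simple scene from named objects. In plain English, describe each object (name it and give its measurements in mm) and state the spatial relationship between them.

A is a table with a 890×544 mm rectangular top, 36 mm thick, top surface at z = 742 mm, supported by four round legs of 88 mm diameter, each leg's bounding box inset 30 mm from the nearest pair of top edges, running from the floor.

B is a four-legged stool. The seat is a 300×312×42 mm slab whose top surface is at z = 409 mm; four square legs, each 42×42 mm in cross-section, run from the floor (z = 0) to the underside of the seat, each flush with a corner of the seat. Four stretchers, 42 mm wide and 26 mm tall, connect adjacent legs with their undersides at z = 116 mm, each running between the inner faces of the legs it joins and aligned with the legs' outer faces on the other axis.

Four stools sit around the table at the −y, +y, −x, +x sides.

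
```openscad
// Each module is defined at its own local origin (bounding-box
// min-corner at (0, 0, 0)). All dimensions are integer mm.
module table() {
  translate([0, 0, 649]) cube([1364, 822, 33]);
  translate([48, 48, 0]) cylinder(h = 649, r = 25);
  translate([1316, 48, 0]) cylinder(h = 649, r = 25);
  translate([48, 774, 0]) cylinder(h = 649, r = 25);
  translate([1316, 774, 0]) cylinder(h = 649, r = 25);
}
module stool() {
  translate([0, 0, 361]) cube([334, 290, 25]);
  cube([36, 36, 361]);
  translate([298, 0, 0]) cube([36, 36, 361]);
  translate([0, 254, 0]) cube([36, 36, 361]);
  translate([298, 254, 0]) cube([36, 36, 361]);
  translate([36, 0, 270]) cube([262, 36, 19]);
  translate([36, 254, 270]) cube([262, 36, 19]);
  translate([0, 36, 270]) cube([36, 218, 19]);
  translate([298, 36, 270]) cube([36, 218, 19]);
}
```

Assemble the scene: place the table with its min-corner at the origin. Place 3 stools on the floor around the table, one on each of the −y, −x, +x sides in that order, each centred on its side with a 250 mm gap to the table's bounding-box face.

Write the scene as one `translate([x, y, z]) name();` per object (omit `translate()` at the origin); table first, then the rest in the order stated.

table();
translate([515, -540, 0]) stool();
translate([-584, 266, 0]) stool();
translate([1614, 266, 0]) stool();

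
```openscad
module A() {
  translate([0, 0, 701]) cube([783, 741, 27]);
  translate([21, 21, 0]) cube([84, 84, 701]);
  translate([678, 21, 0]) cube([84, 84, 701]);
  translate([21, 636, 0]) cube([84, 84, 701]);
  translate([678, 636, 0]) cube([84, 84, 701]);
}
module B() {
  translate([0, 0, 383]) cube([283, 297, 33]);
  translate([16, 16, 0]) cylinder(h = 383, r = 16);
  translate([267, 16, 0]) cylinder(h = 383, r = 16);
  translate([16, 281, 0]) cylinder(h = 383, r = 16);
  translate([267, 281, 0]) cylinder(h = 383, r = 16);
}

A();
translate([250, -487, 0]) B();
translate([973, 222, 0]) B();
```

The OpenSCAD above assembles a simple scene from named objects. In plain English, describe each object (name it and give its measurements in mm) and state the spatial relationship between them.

A is a table: top 783 mm (x) × 741 mm (y), 27 mm thick, upper face at z = 728 mm, on four 84×84 mm square legs, each inset 21 mm from the nearest pair of top edges, running from z = 0 to the bottom of the top.

B is a four-legged stool. The seat is a 283×297×33 mm slab whose top surface is at z = 416 mm; four round legs, each 32 mm in diameter, run from the floor (z = 0) to the underside of the seat, each leg's axis is inset half a diameter from the nearest pair of seat edges (so the leg's bounding box is flush with the corner).

Two stools sit around the table at the −y, +x sides.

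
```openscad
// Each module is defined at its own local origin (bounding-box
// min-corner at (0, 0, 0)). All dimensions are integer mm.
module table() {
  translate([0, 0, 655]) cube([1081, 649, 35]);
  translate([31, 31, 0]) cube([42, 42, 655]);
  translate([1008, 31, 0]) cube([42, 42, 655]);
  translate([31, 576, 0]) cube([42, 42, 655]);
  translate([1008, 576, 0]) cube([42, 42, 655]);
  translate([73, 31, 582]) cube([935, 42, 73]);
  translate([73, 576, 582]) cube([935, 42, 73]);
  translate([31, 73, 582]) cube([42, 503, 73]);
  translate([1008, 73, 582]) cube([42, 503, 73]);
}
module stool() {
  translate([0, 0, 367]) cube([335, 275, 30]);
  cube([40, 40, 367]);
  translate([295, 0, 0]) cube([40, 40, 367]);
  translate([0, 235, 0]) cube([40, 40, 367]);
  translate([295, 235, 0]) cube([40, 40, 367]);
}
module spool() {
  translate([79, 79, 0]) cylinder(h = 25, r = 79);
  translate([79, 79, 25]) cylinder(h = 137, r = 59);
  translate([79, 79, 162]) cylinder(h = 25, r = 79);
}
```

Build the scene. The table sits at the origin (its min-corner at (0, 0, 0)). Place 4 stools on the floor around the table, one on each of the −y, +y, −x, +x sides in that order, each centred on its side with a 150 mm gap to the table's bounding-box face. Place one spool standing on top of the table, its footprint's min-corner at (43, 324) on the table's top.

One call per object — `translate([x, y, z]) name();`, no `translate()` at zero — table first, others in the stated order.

table();
translate([373, -425, 0]) stool();
translate([373, 799, 0]) stool();
translate([-485, 187, 0]) stool();
translate([1231, 187, 0]) stool();
translate([43, 324, 690]) spool();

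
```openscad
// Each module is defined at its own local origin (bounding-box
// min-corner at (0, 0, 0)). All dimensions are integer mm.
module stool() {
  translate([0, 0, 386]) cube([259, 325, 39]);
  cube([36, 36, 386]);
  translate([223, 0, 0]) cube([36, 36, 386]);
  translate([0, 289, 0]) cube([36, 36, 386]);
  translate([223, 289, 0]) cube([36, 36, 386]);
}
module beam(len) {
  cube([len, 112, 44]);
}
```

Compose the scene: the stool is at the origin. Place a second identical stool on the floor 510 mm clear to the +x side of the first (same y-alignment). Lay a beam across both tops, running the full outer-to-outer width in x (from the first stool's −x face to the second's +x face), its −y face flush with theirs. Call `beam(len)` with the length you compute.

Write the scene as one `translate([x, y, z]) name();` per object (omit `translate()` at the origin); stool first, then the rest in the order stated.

stool();
translate([769, 0, 0]) stool();
translate([0, 0, 425]) beam(1028);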